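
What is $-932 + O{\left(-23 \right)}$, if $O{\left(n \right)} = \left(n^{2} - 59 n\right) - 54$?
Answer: $900$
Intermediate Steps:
$O{\left(n \right)} = -54 + n^{2} - 59 n$
$-932 + O{\left(-23 \right)} = -932 - \left(-1303 - 529\right) = -932 + \left(-54 + 529 + 1357\right) = -932 + 1832 = 900$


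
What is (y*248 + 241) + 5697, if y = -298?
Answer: -67966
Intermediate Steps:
(y*248 + 241) + 5697 = (-298*248 + 241) + 5697 = (-73904 + 241) + 5697 = -73663 + 5697 = -67966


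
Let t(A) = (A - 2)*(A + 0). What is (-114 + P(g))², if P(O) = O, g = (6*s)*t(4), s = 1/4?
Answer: 10404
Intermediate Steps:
t(A) = A*(-2 + A) (t(A) = (-2 + A)*A = A*(-2 + A))
s = ¼ ≈ 0.25000
g = 12 (g = (6*(¼))*(4*(-2 + 4)) = 3*(4*2)/2 = (3/2)*8 = 12)
(-114 + P(g))² = (-114 + 12)² = (-102)² = 10404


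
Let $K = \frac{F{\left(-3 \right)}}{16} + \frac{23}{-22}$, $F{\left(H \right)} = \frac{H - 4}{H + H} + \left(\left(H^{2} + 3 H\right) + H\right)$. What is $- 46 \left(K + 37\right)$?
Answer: $- \frac{870481}{528} \approx -1648.6$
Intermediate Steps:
$F{\left(H \right)} = H^{2} + 4 H + \frac{-4 + H}{2 H}$ ($F{\left(H \right)} = \frac{-4 + H}{2 H} + \left(H^{2} + 4 H\right) = H^{2} + 4 H + \frac{-4 + H}{2 H}$)
$K = - \frac{1225}{1056}$ ($K = \frac{\frac{1}{2} + \left(-3\right)^{2} - \frac{2}{-3} + 4 \left(-3\right)}{16} + \frac{23}{-22} = \left(\frac{1}{2} + 9 - - \frac{2}{3} - 12\right) \frac{1}{16} + 23 \left(- \frac{1}{22}\right) = \left(\frac{1}{2} + 9 + \frac{2}{3} - 12\right) \frac{1}{16} - \frac{23}{22} = \left(- \frac{11}{6}\right) \frac{1}{16} - \frac{23}{22} = - \frac{11}{96} - \frac{23}{22} = - \frac{1225}{1056} \approx -1.16$)
$- 46 \left(K + 37\right) = - 46 \left(- \frac{1225}{1056} + 37\right) = \left(-46\right) \frac{37847}{1056} = - \frac{870481}{528}$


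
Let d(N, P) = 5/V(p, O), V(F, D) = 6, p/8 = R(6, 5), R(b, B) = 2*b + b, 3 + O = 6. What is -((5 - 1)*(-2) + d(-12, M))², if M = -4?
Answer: -1849/36 ≈ -51.361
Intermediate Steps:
O = 3 (O = -3 + 6 = 3)
R(b, B) = 3*b
p = 144 (p = 8*(3*6) = 8*18 = 144)
d(N, P) = ⅚ (d(N, P) = 5/6 = 5*(⅙) = ⅚)
-((5 - 1)*(-2) + d(-12, M))² = -((5 - 1)*(-2) + ⅚)² = -(4*(-2) + ⅚)² = -(-8 + ⅚)² = -(-43/6)² = -1*1849/36 = -1849/36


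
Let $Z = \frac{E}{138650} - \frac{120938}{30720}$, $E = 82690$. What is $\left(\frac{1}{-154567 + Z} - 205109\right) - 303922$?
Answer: $- \frac{3351285907489880079}{6583657787929} \approx -5.0903 \cdot 10^{5}$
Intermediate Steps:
$Z = - \frac{142278169}{42593280}$ ($Z = \frac{82690}{138650} - \frac{120938}{30720} = 82690 \cdot \frac{1}{138650} - \frac{60469}{15360} = \frac{8269}{13865} - \frac{60469}{15360} = - \frac{142278169}{42593280} \approx -3.3404$)
$\left(\frac{1}{-154567 + Z} - 205109\right) - 303922 = \left(\frac{1}{-154567 - \frac{142278169}{42593280}} - 205109\right) - 303922 = \left(\frac{1}{- \frac{6583657787929}{42593280}} - 205109\right) - 303922 = \left(- \frac{42593280}{6583657787929} - 205109\right) - 303922 = - \frac{1350367465266922541}{6583657787929} - 303922 = - \frac{3351285907489880079}{6583657787929}$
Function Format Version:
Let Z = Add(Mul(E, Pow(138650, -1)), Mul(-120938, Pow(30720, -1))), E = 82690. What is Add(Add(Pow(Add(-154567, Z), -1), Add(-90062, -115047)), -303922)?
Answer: Rational(-3351285907489880079, 6583657787929) ≈ -5.0903e+5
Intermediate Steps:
Z = Rational(-142278169, 42593280) (Z = Add(Mul(82690, Pow(138650, -1)), Mul(-120938, Pow(30720, -1))) = Add(Mul(82690, Rational(1, 138650)), Mul(-120938, Rational(1, 30720))) = Add(Rational(8269, 13865), Rational(-60469, 15360)) = Rational(-142278169, 42593280) ≈ -3.3404)
Add(Add(Pow(Add(-154567, Z), -1), Add(-90062, -115047)), -303922) = Add(Add(Pow(Add(-154567, Rational(-142278169, 42593280)), -1), Add(-90062, -115047)), -303922) = Add(Add(Pow(Rational(-6583657787929, 42593280), -1), -205109), -303922) = Add(Add(Rational(-42593280, 6583657787929), -205109), -303922) = Add(Rational(-1350367465266922541, 6583657787929), -303922) = Rational(-3351285907489880079, 6583657787929)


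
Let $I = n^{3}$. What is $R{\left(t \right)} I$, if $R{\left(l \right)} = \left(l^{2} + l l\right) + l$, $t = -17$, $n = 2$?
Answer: $4488$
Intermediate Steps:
$I = 8$ ($I = 2^{3} = 8$)
$R{\left(l \right)} = l + 2 l^{2}$ ($R{\left(l \right)} = \left(l^{2} + l^{2}\right) + l = 2 l^{2} + l = l + 2 l^{2}$)
$R{\left(t \right)} I = - 17 \left(1 + 2 \left(-17\right)\right) 8 = - 17 \left(1 - 34\right) 8 = \left(-17\right) \left(-33\right) 8 = 561 \cdot 8 = 4488$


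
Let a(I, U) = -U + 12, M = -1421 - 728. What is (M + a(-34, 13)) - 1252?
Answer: -3402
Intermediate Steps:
M = -2149
a(I, U) = 12 - U
(M + a(-34, 13)) - 1252 = (-2149 + (12 - 1*13)) - 1252 = (-2149 + (12 - 13)) - 1252 = (-2149 - 1) - 1252 = -2150 - 1252 = -3402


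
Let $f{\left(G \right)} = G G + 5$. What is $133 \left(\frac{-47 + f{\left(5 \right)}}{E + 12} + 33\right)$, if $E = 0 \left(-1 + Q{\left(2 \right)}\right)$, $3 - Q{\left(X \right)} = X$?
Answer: $\frac{50407}{12} \approx 4200.6$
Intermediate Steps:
$f{\left(G \right)} = 5 + G^{2}$ ($f{\left(G \right)} = G^{2} + 5 = 5 + G^{2}$)
$Q{\left(X \right)} = 3 - X$
$E = 0$ ($E = 0 \left(-1 + \left(3 - 2\right)\right) = 0 \left(-1 + 1\right) = 0 \cdot 0 = 0$)
$133 \left(\frac{-47 + f{\left(5 \right)}}{E + 12} + 33\right) = 133 \left(\frac{-47 + \left(5 + 5^{2}\right)}{0 + 12} + 33\right) = 133 \left(\frac{-47 + \left(5 + 25\right)}{12} + 33\right) = 133 \left(\left(-47 + 30\right) \frac{1}{12} + 33\right) = 133 \left(\left(-17\right) \frac{1}{12} + 33\right) = 133 \left(- \frac{17}{12} + 33\right) = 133 \cdot \frac{379}{12} = \frac{50407}{12}$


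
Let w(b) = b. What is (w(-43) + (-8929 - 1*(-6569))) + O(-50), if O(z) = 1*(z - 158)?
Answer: -2611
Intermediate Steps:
O(z) = -158 + z (O(z) = 1*(-158 + z) = -158 + z)
(w(-43) + (-8929 - 1*(-6569))) + O(-50) = (-43 + (-8929 - 1*(-6569))) + (-158 - 50) = (-43 + (-8929 + 6569)) - 208 = (-43 - 2360) - 208 = -2403 - 208 = -2611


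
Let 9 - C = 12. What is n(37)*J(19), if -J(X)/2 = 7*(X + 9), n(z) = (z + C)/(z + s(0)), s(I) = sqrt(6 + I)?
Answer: -493136/1363 + 13328*sqrt(6)/1363 ≈ -337.85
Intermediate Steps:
C = -3 (C = 9 - 1*12 = 9 - 12 = -3)
n(z) = (-3 + z)/(z + sqrt(6)) (n(z) = (z - 3)/(z + sqrt(6 + 0)) = (-3 + z)/(z + sqrt(6)))
J(X) = -126 - 14*X (J(X) = -14*(X + 9) = -14*(9 + X) = -2*(63 + 7*X) = -126 - 14*X)
n(37)*J(19) = ((-3 + 37)/(37 + sqrt(6)))*(-126 - 14*19) = (34/(37 + sqrt(6)))*(-126 - 266) = (34/(37 + sqrt(6)))*(-392) = -13328/(37 + sqrt(6))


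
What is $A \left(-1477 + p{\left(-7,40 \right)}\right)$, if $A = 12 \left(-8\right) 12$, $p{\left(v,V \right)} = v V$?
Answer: $2024064$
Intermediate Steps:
$p{\left(v,V \right)} = V v$
$A = -1152$ ($A = \left(-96\right) 12 = -1152$)
$A \left(-1477 + p{\left(-7,40 \right)}\right) = - 1152 \left(-1477 + 40 \left(-7\right)\right) = - 1152 \left(-1477 - 280\right) = \left(-1152\right) \left(-1757\right) = 2024064$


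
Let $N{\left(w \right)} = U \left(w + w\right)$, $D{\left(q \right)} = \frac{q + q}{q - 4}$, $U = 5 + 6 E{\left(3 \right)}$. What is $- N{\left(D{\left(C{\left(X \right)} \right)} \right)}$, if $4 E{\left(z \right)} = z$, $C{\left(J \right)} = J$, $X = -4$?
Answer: $-19$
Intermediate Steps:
$E{\left(z \right)} = \frac{z}{4}$
$U = \frac{19}{2}$ ($U = 5 + 6 \cdot \frac{1}{4} \cdot 3 = 5 + 6 \cdot \frac{3}{4} = 5 + \frac{9}{2} = \frac{19}{2} \approx 9.5$)
$D{\left(q \right)} = \frac{2 q}{-4 + q}$
$N{\left(w \right)} = 19 w$ ($N{\left(w \right)} = \frac{19 \left(w + w\right)}{2} = \frac{19 \cdot 2 w}{2} = 19 w$)
$- N{\left(D{\left(C{\left(X \right)} \right)} \right)} = - 19 \cdot 2 \left(-4\right) \frac{1}{-4 - 4} = - 19 \cdot 2 \left(-4\right) \frac{1}{-8} = - 19 \cdot 2 \left(-4\right) \left(- \frac{1}{8}\right) = - 19 \cdot 1 = \left(-1\right) 19 = -19$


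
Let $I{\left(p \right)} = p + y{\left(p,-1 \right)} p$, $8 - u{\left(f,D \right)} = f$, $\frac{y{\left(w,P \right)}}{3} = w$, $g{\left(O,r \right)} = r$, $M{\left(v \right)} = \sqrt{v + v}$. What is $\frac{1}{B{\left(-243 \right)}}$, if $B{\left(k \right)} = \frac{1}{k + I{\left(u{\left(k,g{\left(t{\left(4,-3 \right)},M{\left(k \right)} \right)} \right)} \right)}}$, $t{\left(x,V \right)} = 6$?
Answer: $189011$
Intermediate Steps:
$M{\left(v \right)} = \sqrt{2} \sqrt{v}$ ($M{\left(v \right)} = \sqrt{2 v} = \sqrt{2} \sqrt{v}$)
$y{\left(w,P \right)} = 3 w$
$u{\left(f,D \right)} = 8 - f$
$I{\left(p \right)} = p + 3 p^{2}$ ($I{\left(p \right)} = p + 3 p p = p + 3 p^{2}$)
$B{\left(k \right)} = \frac{1}{k + \left(8 - k\right) \left(25 - 3 k\right)}$ ($B{\left(k \right)} = \frac{1}{k + \left(8 - k\right) \left(1 + 3 \left(8 - k\right)\right)} = \frac{1}{k + \left(8 - k\right) \left(1 - \left(-24 + 3 k\right)\right)} = \frac{1}{k + \left(8 - k\right) \left(25 - 3 k\right)}$)
$\frac{1}{B{\left(-243 \right)}} = \frac{1}{\frac{1}{-243 + \left(-25 + 3 \left(-243\right)\right) \left(-8 - 243\right)}} = \frac{1}{\frac{1}{-243 + \left(-25 - 729\right) \left(-251\right)}} = \frac{1}{\frac{1}{-243 - -189254}} = \frac{1}{\frac{1}{-243 + 189254}} = \frac{1}{\frac{1}{189011}} = 189011$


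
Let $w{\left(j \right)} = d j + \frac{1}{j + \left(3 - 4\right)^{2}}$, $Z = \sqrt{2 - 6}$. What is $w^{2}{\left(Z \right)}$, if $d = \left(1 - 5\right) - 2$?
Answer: $- \frac{3843}{25} - \frac{124 i}{25} \approx -153.72 - 4.96 i$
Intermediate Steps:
$d = -6$ ($d = -4 - 2 = -6$)
$Z = 2 i$ ($Z = \sqrt{-4} = 2 i \approx 2.0 i$)
$w{\left(j \right)} = \frac{1}{1 + j} - 6 j$ ($w{\left(j \right)} = - 6 j + \frac{1}{j + \left(3 - 4\right)^{2}} = - 6 j + \frac{1}{j + \left(-1\right)^{2}} = - 6 j + \frac{1}{j + 1} = - 6 j + \frac{1}{1 + j} = \frac{1}{1 + j} - 6 j$)
$w^{2}{\left(Z \right)} = \left(\frac{1 - 6 \cdot 2 i - 6 \left(2 i\right)^{2}}{1 + 2 i}\right)^{2} = \left(\frac{1 - 2 i}{5} \left(1 - 12 i - -24\right)\right)^{2} = \left(\frac{1 - 2 i}{5} \left(1 - 12 i + 24\right)\right)^{2} = \left(\frac{1 - 2 i}{5} \left(25 - 12 i\right)\right)^{2} = \left(\frac{\left(1 - 2 i\right) \left(25 - 12 i\right)}{5}\right)^{2} = \frac{\left(1 - 2 i\right)^{2} \left(25 - 12 i\right)^{2}}{25}$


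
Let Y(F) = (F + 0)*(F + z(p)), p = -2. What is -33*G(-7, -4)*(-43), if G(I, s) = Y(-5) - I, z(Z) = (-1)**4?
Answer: 38313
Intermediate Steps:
z(Z) = 1
Y(F) = F*(1 + F) (Y(F) = (F + 0)*(F + 1) = F*(1 + F))
G(I, s) = 20 - I (G(I, s) = -5*(1 - 5) - I = -5*(-4) - I = 20 - I)
-33*G(-7, -4)*(-43) = -33*(20 - 1*(-7))*(-43) = -33*(20 + 7)*(-43) = -33*27*(-43) = -891*(-43) = 38313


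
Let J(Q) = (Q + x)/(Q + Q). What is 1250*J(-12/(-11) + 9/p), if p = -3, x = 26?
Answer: -165625/21 ≈ -7886.9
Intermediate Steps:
J(Q) = (26 + Q)/(2*Q) (J(Q) = (Q + 26)/(Q + Q) = (26 + Q)/((2*Q)) = (26 + Q)*(1/(2*Q)) = (26 + Q)/(2*Q))
1250*J(-12/(-11) + 9/p) = 1250*((26 + (-12/(-11) + 9/(-3)))/(2*(-12/(-11) + 9/(-3)))) = 1250*((26 + (-12*(-1/11) + 9*(-1/3)))/(2*(-12*(-1/11) + 9*(-1/3)))) = 1250*((26 + (12/11 - 3))/(2*(12/11 - 3))) = 1250*((26 - 21/11)/(2*(-21/11))) = 1250*((1/2)*(-11/21)*(265/11)) = 1250*(-265/42) = -165625/21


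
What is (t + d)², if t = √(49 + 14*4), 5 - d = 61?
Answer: (56 - √105)² ≈ 2093.3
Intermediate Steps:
d = -56 (d = 5 - 1*61 = 5 - 61 = -56)
t = √105 (t = √(49 + 56) = √105 ≈ 10.247)
(t + d)² = (√105 - 56)² = (-56 + √105)²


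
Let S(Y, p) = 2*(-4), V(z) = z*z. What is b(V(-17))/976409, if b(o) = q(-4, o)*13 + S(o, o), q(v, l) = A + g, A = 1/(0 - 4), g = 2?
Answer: 59/3905636 ≈ 1.5106e-5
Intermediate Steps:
A = -1/4 (A = 1/(-4) = -1/4 ≈ -0.25000)
V(z) = z**2
S(Y, p) = -8
q(v, l) = 7/4 (q(v, l) = -1/4 + 2 = 7/4)
b(o) = 59/4 (b(o) = (7/4)*13 - 8 = 91/4 - 8 = 59/4)
b(V(-17))/976409 = (59/4)/976409 = (59/4)*(1/976409) = 59/3905636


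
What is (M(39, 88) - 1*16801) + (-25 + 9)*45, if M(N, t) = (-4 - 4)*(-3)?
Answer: -17497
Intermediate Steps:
M(N, t) = 24 (M(N, t) = -8*(-3) = 24)
(M(39, 88) - 1*16801) + (-25 + 9)*45 = (24 - 1*16801) + (-25 + 9)*45 = (24 - 16801) - 16*45 = -16777 - 720 = -17497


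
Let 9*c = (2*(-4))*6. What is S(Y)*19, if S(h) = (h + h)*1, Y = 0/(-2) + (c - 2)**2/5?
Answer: 18392/45 ≈ 408.71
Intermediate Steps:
c = -16/3 (c = ((2*(-4))*6)/9 = (-8*6)/9 = (1/9)*(-48) = -16/3 ≈ -5.3333)
Y = 484/45 (Y = 0/(-2) + (-16/3 - 2)**2/5 = 0*(-1/2) + (-22/3)**2*(1/5) = 0 + (484/9)*(1/5) = 0 + 484/45 = 484/45 ≈ 10.756)
S(h) = 2*h (S(h) = (2*h)*1 = 2*h)
S(Y)*19 = (2*(484/45))*19 = (968/45)*19 = 18392/45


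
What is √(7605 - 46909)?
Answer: 34*I*√34 ≈ 198.25*I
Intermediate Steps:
√(7605 - 46909) = √(-39304) = 34*I*√34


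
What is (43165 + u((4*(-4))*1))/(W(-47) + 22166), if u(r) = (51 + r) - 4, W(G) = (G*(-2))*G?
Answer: 10799/4437 ≈ 2.4339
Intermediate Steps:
W(G) = -2*G**2 (W(G) = (-2*G)*G = -2*G**2)
u(r) = 47 + r
(43165 + u((4*(-4))*1))/(W(-47) + 22166) = (43165 + (47 + (4*(-4))*1))/(-2*(-47)**2 + 22166) = (43165 + (47 - 16*1))/(-2*2209 + 22166) = (43165 + (47 - 16))/(-4418 + 22166) = (43165 + 31)/17748 = 43196*(1/17748) = 10799/4437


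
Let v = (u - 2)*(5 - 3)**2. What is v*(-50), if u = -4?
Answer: 1200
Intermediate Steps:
v = -24 (v = (-4 - 2)*(5 - 3)**2 = -6*2**2 = -6*4 = -24)
v*(-50) = -24*(-50) = 1200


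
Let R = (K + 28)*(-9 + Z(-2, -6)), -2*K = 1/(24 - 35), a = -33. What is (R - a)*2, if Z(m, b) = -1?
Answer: -5444/11 ≈ -494.91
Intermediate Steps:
K = 1/22 (K = -1/(2*(24 - 35)) = -½/(-11) = -½*(-1/11) = 1/22 ≈ 0.045455)
R = -3085/11 (R = (1/22 + 28)*(-9 - 1) = (617/22)*(-10) = -3085/11 ≈ -280.45)
(R - a)*2 = (-3085/11 - 1*(-33))*2 = (-3085/11 + 33)*2 = -2722/11*2 = -5444/11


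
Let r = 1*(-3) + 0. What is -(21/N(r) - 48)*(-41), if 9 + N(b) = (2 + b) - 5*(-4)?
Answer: -18819/10 ≈ -1881.9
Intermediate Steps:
r = -3 (r = -3 + 0 = -3)
N(b) = 13 + b (N(b) = -9 + ((2 + b) - 5*(-4)) = -9 + ((2 + b) + 20) = -9 + (22 + b) = 13 + b)
-(21/N(r) - 48)*(-41) = -(21/(13 - 3) - 48)*(-41) = -(21/10 - 48)*(-41) = -(-459)*(-41)/10 = -1*18819/10 = -18819/10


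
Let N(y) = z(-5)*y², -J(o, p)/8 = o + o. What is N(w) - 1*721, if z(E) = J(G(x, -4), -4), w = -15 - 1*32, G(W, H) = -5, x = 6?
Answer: 175999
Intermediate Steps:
J(o, p) = -16*o (J(o, p) = -8*(o + o) = -16*o)
w = -47 (w = -15 - 32 = -47)
z(E) = 80 (z(E) = -16*(-5) = 80)
N(y) = 80*y²
N(w) - 1*721 = 80*(-47)² - 1*721 = 80*2209 - 721 = 176720 - 721 = 175999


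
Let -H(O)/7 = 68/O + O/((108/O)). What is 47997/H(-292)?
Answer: -94602087/10889263 ≈ -8.6877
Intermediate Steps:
H(O) = -476/O - 7*O**2/108 (H(O) = -7*(68/O + O/((108/O))) = -7*(68/O + O*(O/108)) = -7*(68/O + O**2/108) = -476/O - 7*O**2/108)
47997/H(-292) = 47997/(((7/108)*(-7344 - 1*(-292)**3)/(-292))) = 47997/(((7/108)*(-1/292)*(-7344 - 1*(-24897088)))) = 47997/(((7/108)*(-1/292)*(-7344 + 24897088))) = 47997/(((7/108)*(-1/292)*24889744)) = 47997/(-10889263/1971) = 47997*(-1971/10889263) = -94602087/10889263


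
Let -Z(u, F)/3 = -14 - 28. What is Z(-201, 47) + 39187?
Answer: 39313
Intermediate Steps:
Z(u, F) = 126 (Z(u, F) = -3*(-14 - 28) = -3*(-42) = 126)
Z(-201, 47) + 39187 = 126 + 39187 = 39313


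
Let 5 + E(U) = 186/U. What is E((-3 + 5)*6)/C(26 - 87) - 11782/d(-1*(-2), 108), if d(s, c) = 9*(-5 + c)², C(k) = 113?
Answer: -657631/21578706 ≈ -0.030476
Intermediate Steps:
E(U) = -5 + 186/U
E((-3 + 5)*6)/C(26 - 87) - 11782/d(-1*(-2), 108) = (-5 + 186/(((-3 + 5)*6)))/113 - 11782*1/(9*(-5 + 108)²) = (-5 + 186/((2*6)))*(1/113) - 11782/(9*103²) = (-5 + 186/12)*(1/113) - 11782/(9*10609) = (-5 + 186*(1/12))*(1/113) - 11782/95481 = (-5 + 31/2)*(1/113) - 11782*1/95481 = (21/2)*(1/113) - 11782/95481 = 21/226 - 11782/95481 = -657631/21578706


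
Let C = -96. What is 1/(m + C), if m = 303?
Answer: 1/207 ≈ 0.0048309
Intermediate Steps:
1/(m + C) = 1/(303 - 96) = 1/207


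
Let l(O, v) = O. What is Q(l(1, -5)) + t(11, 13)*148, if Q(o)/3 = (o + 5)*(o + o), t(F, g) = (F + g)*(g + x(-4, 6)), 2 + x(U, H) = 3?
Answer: 49764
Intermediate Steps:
x(U, H) = 1 (x(U, H) = -2 + 3 = 1)
t(F, g) = (1 + g)*(F + g) (t(F, g) = (F + g)*(g + 1) = (F + g)*(1 + g) = (1 + g)*(F + g))
Q(o) = 6*o*(5 + o) (Q(o) = 3*((o + 5)*(o + o)) = 3*((5 + o)*(2*o)) = 3*(2*o*(5 + o)) = 6*o*(5 + o))
Q(l(1, -5)) + t(11, 13)*148 = 6*1*(5 + 1) + (11 + 13 + 13² + 11*13)*148 = 6*1*6 + (11 + 13 + 169 + 143)*148 = 36 + 336*148 = 36 + 49728 = 49764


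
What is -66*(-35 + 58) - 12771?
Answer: -14289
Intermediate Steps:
-66*(-35 + 58) - 12771 = -66*23 - 12771 = -1518 - 12771 = -14289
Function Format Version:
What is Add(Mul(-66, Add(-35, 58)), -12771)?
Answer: -14289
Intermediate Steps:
Add(Mul(-66, Add(-35, 58)), -12771) = Add(Mul(-66, 23), -12771) = Add(-1518, -12771) = -14289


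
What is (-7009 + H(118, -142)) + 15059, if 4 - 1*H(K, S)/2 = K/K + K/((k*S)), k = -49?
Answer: 28026706/3479 ≈ 8056.0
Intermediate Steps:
H(K, S) = 6 + 2*K/(49*S) (H(K, S) = 8 - 2*(K/K + K/((-49*S))) = 8 - 2*(1 + K*(-1/(49*S))) = 8 - 2*(1 - K/(49*S)) = 8 + (-2 + 2*K/(49*S)) = 6 + 2*K/(49*S))
(-7009 + H(118, -142)) + 15059 = (-7009 + (6 + (2/49)*118/(-142))) + 15059 = (-7009 + (6 + (2/49)*118*(-1/142))) + 15059 = (-7009 + (6 - 118/3479)) + 15059 = (-7009 + 20756/3479) + 15059 = -24363555/3479 + 15059 = 28026706/3479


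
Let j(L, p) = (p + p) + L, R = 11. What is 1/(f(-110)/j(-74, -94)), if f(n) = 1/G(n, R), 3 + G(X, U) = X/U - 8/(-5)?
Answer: 14934/5 ≈ 2986.8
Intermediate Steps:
G(X, U) = -7/5 + X/U (G(X, U) = -3 + (X/U - 8/(-5)) = -3 + (X/U - 8*(-⅕)) = -3 + (X/U + 8/5) = -3 + (8/5 + X/U) = -7/5 + X/U)
j(L, p) = L + 2*p (j(L, p) = 2*p + L = L + 2*p)
f(n) = 1/(-7/5 + n/11)
1/(f(-110)/j(-74, -94)) = 1/((55/(-77 + 5*(-110)))/(-74 + 2*(-94))) = 1/((55/(-77 - 550))/(-74 - 188)) = 1/((55/(-627))/(-262)) = 1/((55*(-1/627))*(-1/262)) = 1/(-5/57*(-1/262)) = 1/(5/14934) = 14934/5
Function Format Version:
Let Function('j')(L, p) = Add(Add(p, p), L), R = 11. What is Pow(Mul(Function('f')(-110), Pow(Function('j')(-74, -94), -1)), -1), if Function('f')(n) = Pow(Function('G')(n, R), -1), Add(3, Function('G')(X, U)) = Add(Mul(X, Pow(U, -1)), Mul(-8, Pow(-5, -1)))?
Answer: Rational(14934, 5) ≈ 2986.8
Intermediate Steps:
Function('G')(X, U) = Add(Rational(-7, 5), Mul(X, Pow(U, -1))) (Function('G')(X, U) = Add(-3, Add(Mul(X, Pow(U, -1)), Mul(-8, Pow(-5, -1)))) = Add(-3, Add(Mul(X, Pow(U, -1)), Mul(-8, Rational(-1, 5)))) = Add(-3, Add(Mul(X, Pow(U, -1)), Rational(8, 5))) = Add(-3, Add(Rational(8, 5), Mul(X, Pow(U, -1)))) = Add(Rational(-7, 5), Mul(X, Pow(U, -1))))
Function('j')(L, p) = Add(L, Mul(2, p)) (Function('j')(L, p) = Add(Mul(2, p), L) = Add(L, Mul(2, p)))
Function('f')(n) = Pow(Add(Rational(-7, 5), Mul(Rational(1, 11), n)), -1) (Function('f')(n) = Pow(Add(Rational(-7, 5), Mul(n, Pow(11, -1))), -1) = Pow(Add(Rational(-7, 5), Mul(n, Rational(1, 11))), -1) = Pow(Add(Rational(-7, 5), Mul(Rational(1, 11), n)), -1))
Pow(Mul(Function('f')(-110), Pow(Function('j')(-74, -94), -1)), -1) = Pow(Mul(Mul(55, Pow(Add(-77, Mul(5, -110)), -1)), Pow(Add(-74, Mul(2, -94)), -1)), -1) = Pow(Mul(Mul(55, Pow(Add(-77, -550), -1)), Pow(Add(-74, -188), -1)), -1) = Pow(Mul(Mul(55, Pow(-627, -1)), Pow(-262, -1)), -1) = Pow(Mul(Mul(55, Rational(-1, 627)), Rational(-1, 262)), -1) = Pow(Mul(Rational(-5, 57), Rational(-1, 262)), -1) = Pow(Rational(5, 14934), -1) = Rational(14934, 5)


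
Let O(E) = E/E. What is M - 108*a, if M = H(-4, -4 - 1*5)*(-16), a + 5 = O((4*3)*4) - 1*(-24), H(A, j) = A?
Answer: -2096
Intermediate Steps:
O(E) = 1
a = 20 (a = -5 + (1 - 1*(-24)) = -5 + (1 + 24) = -5 + 25 = 20)
M = 64 (M = -4*(-16) = 64)
M - 108*a = 64 - 108*20 = 64 - 2160 = -2096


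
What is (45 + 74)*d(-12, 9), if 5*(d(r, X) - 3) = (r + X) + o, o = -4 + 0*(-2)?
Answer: 952/5 ≈ 190.40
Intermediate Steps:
o = -4 (o = -4 + 0 = -4)
d(r, X) = 11/5 + X/5 + r/5 (d(r, X) = 3 + ((r + X) - 4)/5 = 3 + ((X + r) - 4)/5 = 3 + (-4 + X + r)/5 = 3 + (-4/5 + X/5 + r/5) = 11/5 + X/5 + r/5)
(45 + 74)*d(-12, 9) = (45 + 74)*(11/5 + (1/5)*9 + (1/5)*(-12)) = 119*(11/5 + 9/5 - 12/5) = 119*(8/5) = 952/5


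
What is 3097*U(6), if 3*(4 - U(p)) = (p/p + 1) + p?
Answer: 12388/3 ≈ 4129.3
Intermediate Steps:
U(p) = 10/3 - p/3 (U(p) = 4 - ((p/p + 1) + p)/3 = 4 - ((1 + 1) + p)/3 = 4 - (2 + p)/3 = 4 + (-⅔ - p/3) = 10/3 - p/3)
3097*U(6) = 3097*(10/3 - ⅓*6) = 3097*(10/3 - 2) = 3097*(4/3) = 12388/3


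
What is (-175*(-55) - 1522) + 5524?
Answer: 13627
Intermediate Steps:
(-175*(-55) - 1522) + 5524 = (9625 - 1522) + 5524 = 8103 + 5524 = 13627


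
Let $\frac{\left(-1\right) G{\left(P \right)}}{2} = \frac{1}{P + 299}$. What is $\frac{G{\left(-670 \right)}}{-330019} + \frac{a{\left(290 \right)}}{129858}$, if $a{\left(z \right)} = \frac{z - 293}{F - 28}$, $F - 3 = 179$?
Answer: $- \frac{19395591}{116595822266308} \approx -1.6635 \cdot 10^{-7}$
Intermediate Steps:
$G{\left(P \right)} = - \frac{2}{299 + P}$ ($G{\left(P \right)} = - \frac{2}{P + 299} = - \frac{2}{299 + P}$)
$F = 182$ ($F = 3 + 179 = 182$)
$a{\left(z \right)} = - \frac{293}{154} + \frac{z}{154}$ ($a{\left(z \right)} = \frac{z - 293}{182 - 28} = \frac{-293 + z}{154} = \left(-293 + z\right) \frac{1}{154} = - \frac{293}{154} + \frac{z}{154}$)
$\frac{G{\left(-670 \right)}}{-330019} + \frac{a{\left(290 \right)}}{129858} = \frac{\left(-2\right) \frac{1}{299 - 670}}{-330019} + \frac{- \frac{293}{154} + \frac{1}{154} \cdot 290}{129858} = - \frac{2}{-371} \left(- \frac{1}{330019}\right) + \left(- \frac{293}{154} + \frac{145}{77}\right) \frac{1}{129858} = \left(-2\right) \left(- \frac{1}{371}\right) \left(- \frac{1}{330019}\right) - \frac{1}{6666044} = \frac{2}{371} \left(- \frac{1}{330019}\right) - \frac{1}{6666044} = - \frac{2}{122437049} - \frac{1}{6666044} = - \frac{19395591}{116595822266308}$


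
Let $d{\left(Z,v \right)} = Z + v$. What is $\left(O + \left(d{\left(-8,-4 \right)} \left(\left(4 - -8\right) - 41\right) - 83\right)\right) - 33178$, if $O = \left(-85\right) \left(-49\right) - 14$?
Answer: $-28762$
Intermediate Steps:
$O = 4151$ ($O = 4165 - 14 = 4151$)
$\left(O + \left(d{\left(-8,-4 \right)} \left(\left(4 - -8\right) - 41\right) - 83\right)\right) - 33178 = \left(4151 - \left(83 - \left(-8 - 4\right) \left(\left(4 - -8\right) - 41\right)\right)\right) - 33178 = \left(4151 - \left(83 + 12 \left(\left(4 + 8\right) - 41\right)\right)\right) - 33178 = \left(4151 - \left(83 + 12 \left(12 - 41\right)\right)\right) - 33178 = \left(4151 - -265\right) - 33178 = \left(4151 + \left(348 - 83\right)\right) - 33178 = \left(4151 + 265\right) - 33178 = 4416 - 33178 = -28762$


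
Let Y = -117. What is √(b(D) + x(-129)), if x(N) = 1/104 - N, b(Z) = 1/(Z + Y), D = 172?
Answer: √1055395770/2860 ≈ 11.359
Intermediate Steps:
b(Z) = 1/(-117 + Z) (b(Z) = 1/(Z - 117) = 1/(-117 + Z))
x(N) = 1/104 - N
√(b(D) + x(-129)) = √(1/(-117 + 172) + (1/104 - 1*(-129))) = √(1/55 + (1/104 + 129)) = √(1/55 + 13417/104) = √(738039/5720) = √1055395770/2860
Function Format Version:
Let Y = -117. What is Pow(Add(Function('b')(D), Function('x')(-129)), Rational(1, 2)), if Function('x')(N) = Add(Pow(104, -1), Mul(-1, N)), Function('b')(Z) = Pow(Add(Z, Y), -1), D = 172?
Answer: Mul(Rational(1, 2860), Pow(1055395770, Rational(1, 2))) ≈ 11.359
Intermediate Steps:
Function('b')(Z) = Pow(Add(-117, Z), -1) (Function('b')(Z) = Pow(Add(Z, -117), -1) = Pow(Add(-117, Z), -1))
Function('x')(N) = Add(Rational(1, 104), Mul(-1, N))
Pow(Add(Function('b')(D), Function('x')(-129)), Rational(1, 2)) = Pow(Add(Pow(Add(-117, 172), -1), Add(Rational(1, 104), Mul(-1, -129))), Rational(1, 2)) = Pow(Add(Pow(55, -1), Add(Rational(1, 104), 129)), Rational(1, 2)) = Pow(Add(Rational(1, 55), Rational(13417, 104)), Rational(1, 2)) = Pow(Rational(738039, 5720), Rational(1, 2)) = Mul(Rational(1, 2860), Pow(1055395770, Rational(1, 2)))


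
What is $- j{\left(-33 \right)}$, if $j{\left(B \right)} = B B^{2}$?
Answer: $35937$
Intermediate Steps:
$j{\left(B \right)} = B^{3}$
$- j{\left(-33 \right)} = - \left(-33\right)^{3} = \left(-1\right) \left(-35937\right) = 35937$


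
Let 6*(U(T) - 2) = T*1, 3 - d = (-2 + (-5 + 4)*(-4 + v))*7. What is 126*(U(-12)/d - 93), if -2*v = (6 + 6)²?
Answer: -11718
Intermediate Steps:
v = -72 (v = -(6 + 6)²/2 = -½*12² = -½*144 = -72)
d = -515 (d = 3 - (-2 + (-5 + 4)*(-4 - 72))*7 = 3 - (-2 - 1*(-76))*7 = 3 - (-2 + 76)*7 = 3 - 74*7 = 3 - 1*518 = 3 - 518 = -515)
U(T) = 2 + T/6 (U(T) = 2 + (T*1)/6 = 2 + T/6)
126*(U(-12)/d - 93) = 126*((2 + (⅙)*(-12))/(-515) - 93) = 126*((2 - 2)*(-1/515) - 93) = 126*(0*(-1/515) - 93) = 126*(0 - 93) = 126*(-93) = -11718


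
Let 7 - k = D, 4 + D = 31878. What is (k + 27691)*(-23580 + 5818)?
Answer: 74174112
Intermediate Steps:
D = 31874 (D = -4 + 31878 = 31874)
k = -31867 (k = 7 - 1*31874 = 7 - 31874 = -31867)
(k + 27691)*(-23580 + 5818) = (-31867 + 27691)*(-23580 + 5818) = -4176*(-17762) = 74174112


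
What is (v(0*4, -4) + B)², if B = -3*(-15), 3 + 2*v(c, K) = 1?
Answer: 1936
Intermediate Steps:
v(c, K) = -1 (v(c, K) = -3/2 + (½)*1 = -3/2 + ½ = -1)
B = 45
(v(0*4, -4) + B)² = (-1 + 45)² = 44² = 1936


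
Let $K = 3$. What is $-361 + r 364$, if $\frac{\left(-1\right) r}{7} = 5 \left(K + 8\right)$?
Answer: $-140501$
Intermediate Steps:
$r = -385$ ($r = - 7 \cdot 5 \left(3 + 8\right) = - 7 \cdot 5 \cdot 11 = \left(-7\right) 55 = -385$)
$-361 + r 364 = -361 - 140140 = -140501$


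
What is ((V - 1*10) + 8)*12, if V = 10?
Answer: 96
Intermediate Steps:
((V - 1*10) + 8)*12 = ((10 - 1*10) + 8)*12 = ((10 - 10) + 8)*12 = (0 + 8)*12 = 8*12 = 96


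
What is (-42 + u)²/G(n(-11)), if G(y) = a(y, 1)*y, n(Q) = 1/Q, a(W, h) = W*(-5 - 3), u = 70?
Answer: -11858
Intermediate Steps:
a(W, h) = -8*W (a(W, h) = W*(-8) = -8*W)
G(y) = -8*y² (G(y) = (-8*y)*y = -8*y²)
(-42 + u)²/G(n(-11)) = (-42 + 70)²/((-8*(1/(-11))²)) = 28²/((-8*(-1/11)²)) = 784/((-8*1/121)) = 784/(-8/121) = 784*(-121/8) = -11858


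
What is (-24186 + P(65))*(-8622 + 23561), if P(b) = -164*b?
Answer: -520564394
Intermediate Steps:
(-24186 + P(65))*(-8622 + 23561) = (-24186 - 164*65)*(-8622 + 23561) = (-24186 - 10660)*14939 = -34846*14939 = -520564394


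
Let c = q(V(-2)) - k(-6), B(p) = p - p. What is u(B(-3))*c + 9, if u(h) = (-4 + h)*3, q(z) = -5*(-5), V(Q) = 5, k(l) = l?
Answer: -363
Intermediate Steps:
B(p) = 0
q(z) = 25
u(h) = -12 + 3*h
c = 31 (c = 25 - 1*(-6) = 25 + 6 = 31)
u(B(-3))*c + 9 = (-12 + 3*0)*31 + 9 = (-12 + 0)*31 + 9 = -12*31 + 9 = -372 + 9 = -363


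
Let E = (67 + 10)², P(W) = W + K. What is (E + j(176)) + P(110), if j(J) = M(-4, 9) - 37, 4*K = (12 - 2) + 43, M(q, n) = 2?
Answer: 24069/4 ≈ 6017.3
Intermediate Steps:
K = 53/4 (K = ((12 - 2) + 43)/4 = (10 + 43)/4 = (¼)*53 = 53/4 ≈ 13.250)
P(W) = 53/4 + W (P(W) = W + 53/4 = 53/4 + W)
E = 5929 (E = 77² = 5929)
j(J) = -35 (j(J) = 2 - 37 = -35)
(E + j(176)) + P(110) = (5929 - 35) + (53/4 + 110) = 5894 + 493/4 = 24069/4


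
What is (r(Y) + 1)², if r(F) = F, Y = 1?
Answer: 4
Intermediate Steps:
(r(Y) + 1)² = (1 + 1)² = 2² = 4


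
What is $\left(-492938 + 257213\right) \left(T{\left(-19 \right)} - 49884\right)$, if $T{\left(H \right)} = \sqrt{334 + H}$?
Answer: $11758905900 - 707175 \sqrt{35} \approx 1.1755 \cdot 10^{10}$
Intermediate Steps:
$\left(-492938 + 257213\right) \left(T{\left(-19 \right)} - 49884\right) = \left(-492938 + 257213\right) \left(\sqrt{334 - 19} - 49884\right) = - 235725 \left(\sqrt{315} - 49884\right) = - 235725 \left(3 \sqrt{35} - 49884\right) = - 235725 \left(-49884 + 3 \sqrt{35}\right) = 11758905900 - 707175 \sqrt{35}$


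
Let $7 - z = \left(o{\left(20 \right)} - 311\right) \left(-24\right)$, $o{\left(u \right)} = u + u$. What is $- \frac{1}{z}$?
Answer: $\frac{1}{6497} \approx 0.00015392$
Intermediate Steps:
$o{\left(u \right)} = 2 u$
$z = -6497$ ($z = 7 - \left(2 \cdot 20 - 311\right) \left(-24\right) = 7 - \left(40 - 311\right) \left(-24\right) = 7 - \left(-271\right) \left(-24\right) = 7 - 6504 = -6497$)
$- \frac{1}{z} = - \frac{1}{-6497} = \left(-1\right) \left(- \frac{1}{6497}\right) = \frac{1}{6497}$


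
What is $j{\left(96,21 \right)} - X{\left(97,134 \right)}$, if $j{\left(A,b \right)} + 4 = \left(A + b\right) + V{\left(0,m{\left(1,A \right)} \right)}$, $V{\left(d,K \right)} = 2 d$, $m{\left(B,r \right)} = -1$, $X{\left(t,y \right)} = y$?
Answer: $-21$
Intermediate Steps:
$j{\left(A,b \right)} = -4 + A + b$ ($j{\left(A,b \right)} = -4 + \left(\left(A + b\right) + 2 \cdot 0\right) = -4 + \left(\left(A + b\right) + 0\right) = -4 + \left(A + b\right) = -4 + A + b$)
$j{\left(96,21 \right)} - X{\left(97,134 \right)} = \left(-4 + 96 + 21\right) - 134 = 113 - 134 = -21$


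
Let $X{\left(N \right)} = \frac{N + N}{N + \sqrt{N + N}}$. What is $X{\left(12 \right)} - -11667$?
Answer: $\frac{58347}{5} - \frac{2 \sqrt{6}}{5} \approx 11668.0$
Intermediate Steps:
$X{\left(N \right)} = \frac{2 N}{N + \sqrt{2} \sqrt{N}}$ ($X{\left(N \right)} = \frac{2 N}{N + \sqrt{2 N}} = \frac{2 N}{N + \sqrt{2} \sqrt{N}}$)
$X{\left(12 \right)} - -11667 = 2 \cdot 12 \frac{1}{12 + \sqrt{2} \sqrt{12}} - -11667 = 2 \cdot 12 \frac{1}{12 + \sqrt{2} \cdot 2 \sqrt{3}} + 11667 = 2 \cdot 12 \frac{1}{12 + 2 \sqrt{6}} + 11667 = \frac{24}{12 + 2 \sqrt{6}} + 11667 = 11667 + \frac{24}{12 + 2 \sqrt{6}}$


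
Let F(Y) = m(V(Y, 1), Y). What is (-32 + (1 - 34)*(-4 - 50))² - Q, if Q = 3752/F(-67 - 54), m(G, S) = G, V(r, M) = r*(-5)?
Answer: 1852808748/605 ≈ 3.0625e+6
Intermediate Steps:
V(r, M) = -5*r
F(Y) = -5*Y
Q = 3752/605 (Q = 3752/((-5*(-67 - 54))) = 3752/((-5*(-121))) = 3752/605 ≈ 6.2017)
(-32 + (1 - 34)*(-4 - 50))² - Q = (-32 + (1 - 34)*(-4 - 50))² - 1*3752/605 = (-32 - 33*(-54))² - 3752/605 = (-32 + 1782)² - 3752/605 = 1750² - 3752/605 = 3062500 - 3752/605 = 1852808748/605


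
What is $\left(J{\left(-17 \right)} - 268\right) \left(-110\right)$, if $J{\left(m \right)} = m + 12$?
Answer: $30030$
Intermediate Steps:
$J{\left(m \right)} = 12 + m$
$\left(J{\left(-17 \right)} - 268\right) \left(-110\right) = \left(\left(12 - 17\right) - 268\right) \left(-110\right) = \left(-5 - 268\right) \left(-110\right) = \left(-273\right) \left(-110\right) = 30030$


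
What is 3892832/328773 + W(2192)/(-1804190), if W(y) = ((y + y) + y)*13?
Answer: 3497651209928/296584479435 ≈ 11.793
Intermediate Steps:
W(y) = 39*y (W(y) = (2*y + y)*13 = (3*y)*13 = 39*y)
3892832/328773 + W(2192)/(-1804190) = 3892832/328773 + (39*2192)/(-1804190) = 3892832*(1/328773) + 85488*(-1/1804190) = 3892832/328773 - 42744/902095 = 3497651209928/296584479435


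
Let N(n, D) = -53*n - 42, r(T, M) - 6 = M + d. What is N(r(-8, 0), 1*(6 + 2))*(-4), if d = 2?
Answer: 1864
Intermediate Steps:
r(T, M) = 8 + M (r(T, M) = 6 + (M + 2) = 6 + (2 + M) = 8 + M)
N(n, D) = -42 - 53*n
N(r(-8, 0), 1*(6 + 2))*(-4) = (-42 - 53*(8 + 0))*(-4) = (-42 - 53*8)*(-4) = (-42 - 424)*(-4) = -466*(-4) = 1864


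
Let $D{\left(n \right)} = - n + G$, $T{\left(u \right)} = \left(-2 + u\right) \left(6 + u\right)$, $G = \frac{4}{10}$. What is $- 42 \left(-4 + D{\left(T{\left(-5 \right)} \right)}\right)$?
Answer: $- \frac{714}{5} \approx -142.8$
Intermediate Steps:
$G = \frac{2}{5}$ ($G = 4 \cdot \frac{1}{10} = \frac{2}{5} \approx 0.4$)
$D{\left(n \right)} = \frac{2}{5} - n$ ($D{\left(n \right)} = - n + \frac{2}{5} = \frac{2}{5} - n$)
$- 42 \left(-4 + D{\left(T{\left(-5 \right)} \right)}\right) = - 42 \left(-4 + \left(\frac{2}{5} - \left(-12 + \left(-5\right)^{2} + 4 \left(-5\right)\right)\right)\right) = - 42 \left(-4 + \left(\frac{2}{5} - \left(-12 + 25 - 20\right)\right)\right) = - 42 \left(-4 + \left(\frac{2}{5} - -7\right)\right) = - 42 \left(-4 + \left(\frac{2}{5} + 7\right)\right) = - 42 \left(-4 + \frac{37}{5}\right) = \left(-42\right) \frac{17}{5} = - \frac{714}{5}$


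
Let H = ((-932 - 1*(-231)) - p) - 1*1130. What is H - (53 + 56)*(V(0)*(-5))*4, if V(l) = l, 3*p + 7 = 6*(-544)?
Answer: -2222/3 ≈ -740.67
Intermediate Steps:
p = -3271/3 (p = -7/3 + (6*(-544))/3 = -7/3 + (⅓)*(-3264) = -7/3 - 1088 = -3271/3 ≈ -1090.3)
H = -2222/3 (H = ((-932 - 1*(-231)) - 1*(-3271/3)) - 1*1130 = ((-932 + 231) + 3271/3) - 1130 = (-701 + 3271/3) - 1130 = 1168/3 - 1130 = -2222/3 ≈ -740.67)
H - (53 + 56)*(V(0)*(-5))*4 = -2222/3 - (53 + 56)*(0*(-5))*4 = -2222/3 - 109*0*4 = -2222/3 - 109*0 = -2222/3 - 1*0 = -2222/3 + 0 = -2222/3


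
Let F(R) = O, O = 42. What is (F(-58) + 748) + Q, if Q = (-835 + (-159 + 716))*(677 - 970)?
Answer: 82244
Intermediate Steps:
F(R) = 42
Q = 81454 (Q = (-835 + 557)*(-293) = -278*(-293) = 81454)
(F(-58) + 748) + Q = (42 + 748) + 81454 = 790 + 81454 = 82244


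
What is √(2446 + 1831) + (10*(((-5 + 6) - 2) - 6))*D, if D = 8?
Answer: -560 + √4277 ≈ -494.60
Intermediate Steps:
√(2446 + 1831) + (10*(((-5 + 6) - 2) - 6))*D = √(2446 + 1831) + (10*(((-5 + 6) - 2) - 6))*8 = √4277 + (10*((1 - 2) - 6))*8 = √4277 + (10*(-1 - 6))*8 = √4277 + (10*(-7))*8 = √4277 - 70*8 = √4277 - 560 = -560 + √4277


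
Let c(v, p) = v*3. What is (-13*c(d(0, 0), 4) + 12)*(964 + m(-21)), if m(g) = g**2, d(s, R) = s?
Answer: 16860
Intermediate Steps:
c(v, p) = 3*v
(-13*c(d(0, 0), 4) + 12)*(964 + m(-21)) = (-39*0 + 12)*(964 + (-21)**2) = (-13*0 + 12)*(964 + 441) = (0 + 12)*1405 = 12*1405 = 16860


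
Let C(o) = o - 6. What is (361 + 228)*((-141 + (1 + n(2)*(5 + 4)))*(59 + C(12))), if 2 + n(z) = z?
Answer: -5359900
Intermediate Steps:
n(z) = -2 + z
C(o) = -6 + o
(361 + 228)*((-141 + (1 + n(2)*(5 + 4)))*(59 + C(12))) = (361 + 228)*((-141 + (1 + (-2 + 2)*(5 + 4)))*(59 + (-6 + 12))) = 589*((-141 + (1 + 0*9))*(59 + 6)) = 589*((-141 + (1 + 0))*65) = 589*((-141 + 1)*65) = 589*(-140*65) = 589*(-9100) = -5359900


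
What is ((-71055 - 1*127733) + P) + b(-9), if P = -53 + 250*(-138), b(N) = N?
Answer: -233350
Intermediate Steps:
P = -34553 (P = -53 - 34500 = -34553)
((-71055 - 1*127733) + P) + b(-9) = ((-71055 - 1*127733) - 34553) - 9 = ((-71055 - 127733) - 34553) - 9 = (-198788 - 34553) - 9 = -233341 - 9 = -233350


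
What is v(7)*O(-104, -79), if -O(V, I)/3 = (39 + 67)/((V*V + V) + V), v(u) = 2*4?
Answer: -53/221 ≈ -0.23982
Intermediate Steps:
v(u) = 8
O(V, I) = -318/(V² + 2*V) (O(V, I) = -3*(39 + 67)/((V*V + V) + V) = -318/((V² + V) + V) = -318/((V + V²) + V) = -318/(V² + 2*V))
v(7)*O(-104, -79) = 8*(-318/(-104*(2 - 104))) = 8*(-318*(-1/104)/(-102)) = 8*(-318*(-1/104)*(-1/102)) = 8*(-53/1768) = -53/221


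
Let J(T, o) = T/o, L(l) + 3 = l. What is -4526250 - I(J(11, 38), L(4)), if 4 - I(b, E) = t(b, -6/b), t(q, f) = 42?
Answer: -4526212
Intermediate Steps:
L(l) = -3 + l
I(b, E) = -38 (I(b, E) = 4 - 1*42 = 4 - 42 = -38)
-4526250 - I(J(11, 38), L(4)) = -4526250 - 1*(-38) = -4526250 + 38 = -4526212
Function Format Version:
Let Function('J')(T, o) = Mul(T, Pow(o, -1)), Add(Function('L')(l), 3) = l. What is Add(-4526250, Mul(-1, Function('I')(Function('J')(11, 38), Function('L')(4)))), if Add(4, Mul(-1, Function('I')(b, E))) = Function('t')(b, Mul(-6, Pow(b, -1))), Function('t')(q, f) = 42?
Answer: -4526212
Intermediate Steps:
Function('L')(l) = Add(-3, l)
Function('I')(b, E) = -38 (Function('I')(b, E) = Add(4, Mul(-1, 42)) = Add(4, -42) = -38)
Add(-4526250, Mul(-1, Function('I')(Function('J')(11, 38), Function('L')(4)))) = Add(-4526250, Mul(-1, -38)) = Add(-4526250, 38) = -4526212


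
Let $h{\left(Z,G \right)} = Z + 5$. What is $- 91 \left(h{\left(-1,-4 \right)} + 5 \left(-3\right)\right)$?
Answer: $1001$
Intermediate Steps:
$h{\left(Z,G \right)} = 5 + Z$
$- 91 \left(h{\left(-1,-4 \right)} + 5 \left(-3\right)\right) = - 91 \left(\left(5 - 1\right) + 5 \left(-3\right)\right) = - 91 \left(4 - 15\right) = \left(-91\right) \left(-11\right) = 1001$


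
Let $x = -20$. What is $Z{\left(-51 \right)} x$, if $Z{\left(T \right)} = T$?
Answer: $1020$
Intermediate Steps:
$Z{\left(-51 \right)} x = \left(-51\right) \left(-20\right) = 1020$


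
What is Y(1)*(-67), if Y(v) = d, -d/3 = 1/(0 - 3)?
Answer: -67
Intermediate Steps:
d = 1 (d = -3/(0 - 3) = -3/(-3) = -3*(-⅓) = 1)
Y(v) = 1
Y(1)*(-67) = 1*(-67) = -67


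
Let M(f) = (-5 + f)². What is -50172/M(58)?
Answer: -50172/2809 ≈ -17.861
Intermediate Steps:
-50172/M(58) = -50172/(-5 + 58)² = -50172/(53²) = -50172/2809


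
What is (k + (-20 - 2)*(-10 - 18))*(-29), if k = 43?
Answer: -19111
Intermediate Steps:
(k + (-20 - 2)*(-10 - 18))*(-29) = (43 + (-20 - 2)*(-10 - 18))*(-29) = (43 - 22*(-28))*(-29) = (43 + 616)*(-29) = 659*(-29) = -19111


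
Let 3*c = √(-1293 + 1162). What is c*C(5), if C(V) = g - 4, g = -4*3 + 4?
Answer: -4*I*√131 ≈ -45.782*I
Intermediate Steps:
g = -8 (g = -12 + 4 = -8)
C(V) = -12 (C(V) = -8 - 4 = -12)
c = I*√131/3 (c = √(-1293 + 1162)/3 = √(-131)/3 = (I*√131)/3 = I*√131/3 ≈ 3.8152*I)
c*C(5) = (I*√131/3)*(-12) = -4*I*√131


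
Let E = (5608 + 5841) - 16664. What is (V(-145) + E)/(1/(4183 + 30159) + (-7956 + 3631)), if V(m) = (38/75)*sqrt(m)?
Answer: 179093530/148529149 - 1304996*I*sqrt(145)/11139686175 ≈ 1.2058 - 0.0014107*I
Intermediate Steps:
E = -5215 (E = 11449 - 16664 = -5215)
V(m) = 38*sqrt(m)/75 (V(m) = (38*(1/75))*sqrt(m) = 38*sqrt(m)/75)
(V(-145) + E)/(1/(4183 + 30159) + (-7956 + 3631)) = (38*sqrt(-145)/75 - 5215)/(1/(4183 + 30159) + (-7956 + 3631)) = (38*(I*sqrt(145))/75 - 5215)/(1/34342 - 4325) = (38*I*sqrt(145)/75 - 5215)/(1/34342 - 4325) = (-5215 + 38*I*sqrt(145)/75)/(-148529149/34342) = (-5215 + 38*I*sqrt(145)/75)*(-34342/148529149) = 179093530/148529149 - 1304996*I*sqrt(145)/11139686175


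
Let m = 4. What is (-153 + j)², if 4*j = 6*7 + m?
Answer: 80089/4 ≈ 20022.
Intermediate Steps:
j = 23/2 (j = (6*7 + 4)/4 = (42 + 4)/4 = (¼)*46 = 23/2 ≈ 11.500)
(-153 + j)² = (-153 + 23/2)² = (-283/2)² = 80089/4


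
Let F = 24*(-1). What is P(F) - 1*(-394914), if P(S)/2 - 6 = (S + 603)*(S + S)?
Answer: 339342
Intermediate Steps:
F = -24
P(S) = 12 + 4*S*(603 + S) (P(S) = 12 + 2*((S + 603)*(S + S)) = 12 + 2*((603 + S)*(2*S)) = 12 + 2*(2*S*(603 + S)) = 12 + 4*S*(603 + S))
P(F) - 1*(-394914) = (12 + 4*(-24)² + 2412*(-24)) - 1*(-394914) = (12 + 4*576 - 57888) + 394914 = (12 + 2304 - 57888) + 394914 = -55572 + 394914 = 339342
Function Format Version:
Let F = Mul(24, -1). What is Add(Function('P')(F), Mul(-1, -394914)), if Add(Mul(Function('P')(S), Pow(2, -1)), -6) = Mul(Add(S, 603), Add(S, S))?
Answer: 339342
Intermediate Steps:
F = -24
Function('P')(S) = Add(12, Mul(4, S, Add(603, S))) (Function('P')(S) = Add(12, Mul(2, Mul(Add(S, 603), Add(S, S)))) = Add(12, Mul(2, Mul(Add(603, S), Mul(2, S)))) = Add(12, Mul(2, Mul(2, S, Add(603, S)))) = Add(12, Mul(4, S, Add(603, S))))
Add(Function('P')(F), Mul(-1, -394914)) = Add(Add(12, Mul(4, Pow(-24, 2)), Mul(2412, -24)), Mul(-1, -394914)) = Add(Add(12, Mul(4, 576), -57888), 394914) = Add(Add(12, 2304, -57888), 394914) = Add(-55572, 394914) = 339342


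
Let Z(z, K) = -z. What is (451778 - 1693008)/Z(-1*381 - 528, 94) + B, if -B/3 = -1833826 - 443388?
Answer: 6208721348/909 ≈ 6.8303e+6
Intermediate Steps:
B = 6831642 (B = -3*(-1833826 - 443388) = -3*(-2277214) = 6831642)
(451778 - 1693008)/Z(-1*381 - 528, 94) + B = (451778 - 1693008)/((-(-1*381 - 528))) + 6831642 = -1241230*(-1/(-381 - 528)) + 6831642 = -1241230/((-1*(-909))) + 6831642 = -1241230/909 + 6831642 = 6208721348/909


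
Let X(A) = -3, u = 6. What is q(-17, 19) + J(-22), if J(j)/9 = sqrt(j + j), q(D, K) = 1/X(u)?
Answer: -1/3 + 18*I*sqrt(11) ≈ -0.33333 + 59.699*I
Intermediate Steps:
q(D, K) = -1/3 (q(D, K) = 1/(-3) = 1*(-1/3) = -1/3)
J(j) = 9*sqrt(2)*sqrt(j) (J(j) = 9*sqrt(j + j) = 9*sqrt(2*j) = 9*(sqrt(2)*sqrt(j)) = 9*sqrt(2)*sqrt(j))
q(-17, 19) + J(-22) = -1/3 + 9*sqrt(2)*sqrt(-22) = -1/3 + 9*sqrt(2)*(I*sqrt(22)) = -1/3 + 18*I*sqrt(11)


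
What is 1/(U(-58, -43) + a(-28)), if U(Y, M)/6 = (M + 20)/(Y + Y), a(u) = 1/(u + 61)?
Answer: 1914/2335 ≈ 0.81970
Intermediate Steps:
a(u) = 1/(61 + u)
U(Y, M) = 3*(20 + M)/Y (U(Y, M) = 6*((M + 20)/(Y + Y)) = 6*((20 + M)/((2*Y))) = 6*((20 + M)*(1/(2*Y))) = 6*((20 + M)/(2*Y)) = 3*(20 + M)/Y)
1/(U(-58, -43) + a(-28)) = 1/(3*(20 - 43)/(-58) + 1/(61 - 28)) = 1/(3*(-1/58)*(-23) + 1/33) = 1/(69/58 + 1/33) = 1/(2335/1914) = 1914/2335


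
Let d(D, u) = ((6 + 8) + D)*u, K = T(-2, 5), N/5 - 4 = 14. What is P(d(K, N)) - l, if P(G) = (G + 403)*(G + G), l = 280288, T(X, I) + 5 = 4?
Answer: 3400532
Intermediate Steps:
N = 90 (N = 20 + 5*14 = 20 + 70 = 90)
T(X, I) = -1 (T(X, I) = -5 + 4 = -1)
K = -1
d(D, u) = u*(14 + D) (d(D, u) = (14 + D)*u = u*(14 + D))
P(G) = 2*G*(403 + G) (P(G) = (403 + G)*(2*G) = 2*G*(403 + G))
P(d(K, N)) - l = 2*(90*(14 - 1))*(403 + 90*(14 - 1)) - 1*280288 = 2*(90*13)*(403 + 90*13) - 280288 = 2*1170*(403 + 1170) - 280288 = 2*1170*1573 - 280288 = 3680820 - 280288 = 3400532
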